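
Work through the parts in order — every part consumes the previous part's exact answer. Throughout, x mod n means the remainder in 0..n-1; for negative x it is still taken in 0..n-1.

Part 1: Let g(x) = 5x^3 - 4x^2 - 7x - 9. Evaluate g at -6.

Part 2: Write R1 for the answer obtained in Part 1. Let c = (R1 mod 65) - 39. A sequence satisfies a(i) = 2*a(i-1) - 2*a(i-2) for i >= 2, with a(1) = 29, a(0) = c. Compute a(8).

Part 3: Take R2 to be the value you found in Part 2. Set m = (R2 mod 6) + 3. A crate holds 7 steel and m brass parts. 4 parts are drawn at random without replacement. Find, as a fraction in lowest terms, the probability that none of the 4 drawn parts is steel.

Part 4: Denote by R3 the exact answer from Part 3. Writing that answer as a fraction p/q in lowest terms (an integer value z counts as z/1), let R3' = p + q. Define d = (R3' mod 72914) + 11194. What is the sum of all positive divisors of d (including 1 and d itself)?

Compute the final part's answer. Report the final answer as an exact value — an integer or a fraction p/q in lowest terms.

Part 1: 5*(-6)^3 - 4*(-6)^2 - 7*(-6)^1 - 9 = (-1080) + (-144) + (42) + (-9) = -1191; answer -1191
Part 2: R1 = -1191; c = 5; a(2) = 2*(29) - 2*(5) = 48; iterating: a(2)=48, a(3)=38, a(4)=-20, a(5)=-116, a(6)=-192, a(7)=-152, a(8)=80; answer 80
Part 3: R2 = 80; m = 5; total draws C(12,4) = 495; favorable C(5,4) = 5; P = 1/99; answer 1/99
Part 4: R3 = 1/99; threaded value p + q = 100; d = 11294; 11294 = 2 * 5647; sigma = (1 + 2) * (1 + 5647) = 3 * 5648 = 16944; answer 16944

16944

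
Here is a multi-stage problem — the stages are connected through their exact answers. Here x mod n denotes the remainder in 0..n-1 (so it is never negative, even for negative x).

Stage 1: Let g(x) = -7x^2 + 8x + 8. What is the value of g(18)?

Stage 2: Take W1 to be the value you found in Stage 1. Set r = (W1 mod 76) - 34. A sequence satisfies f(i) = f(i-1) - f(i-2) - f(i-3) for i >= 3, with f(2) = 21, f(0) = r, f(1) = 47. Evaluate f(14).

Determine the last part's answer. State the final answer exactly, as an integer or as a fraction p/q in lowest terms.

1579

Stage 1: -7*(18)^2 + 8*(18)^1 + 8 = (-2268) + (144) + (8) = -2116; answer -2116
Stage 2: W1 = -2116; r = -22; f(3) = 1*(21) - 1*(47) - 1*(-22) = -4; iterating: f(3)=-4, f(4)=-72, f(5)=-89, f(6)=-13, f(7)=148, f(8)=250, f(9)=115, f(10)=-283, f(11)=-648, f(12)=-480, f(13)=451, f(14)=1579; answer 1579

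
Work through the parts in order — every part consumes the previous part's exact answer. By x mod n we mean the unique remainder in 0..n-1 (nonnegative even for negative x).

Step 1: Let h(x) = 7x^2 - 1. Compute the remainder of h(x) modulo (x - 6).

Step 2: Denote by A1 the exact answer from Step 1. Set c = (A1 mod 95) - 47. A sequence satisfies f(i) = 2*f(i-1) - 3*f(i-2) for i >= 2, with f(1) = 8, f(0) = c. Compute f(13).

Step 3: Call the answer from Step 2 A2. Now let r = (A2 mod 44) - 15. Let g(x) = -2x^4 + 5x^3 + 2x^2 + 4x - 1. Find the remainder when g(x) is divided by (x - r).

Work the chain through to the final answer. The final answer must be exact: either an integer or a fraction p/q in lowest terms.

Step 1: remainder = value at the root: 7*(6)^2 - 1 = (252) + (-1) = 251; answer 251
Step 2: A1 = 251; c = 14; f(2) = 2*(8) - 3*(14) = -26; iterating: f(2)=-26, f(3)=-76, f(4)=-74, f(5)=80, f(6)=382, f(7)=524, f(8)=-98, f(9)=-1768, f(10)=-3242, f(11)=-1180, f(12)=7366, f(13)=18272; answer 18272
Step 3: A2 = 18272; r = -3; remainder = value at the root: -2*(-3)^4 + 5*(-3)^3 + 2*(-3)^2 + 4*(-3)^1 - 1 = (-162) + (-135) + (18) + (-12) + (-1) = -292; answer -292

-292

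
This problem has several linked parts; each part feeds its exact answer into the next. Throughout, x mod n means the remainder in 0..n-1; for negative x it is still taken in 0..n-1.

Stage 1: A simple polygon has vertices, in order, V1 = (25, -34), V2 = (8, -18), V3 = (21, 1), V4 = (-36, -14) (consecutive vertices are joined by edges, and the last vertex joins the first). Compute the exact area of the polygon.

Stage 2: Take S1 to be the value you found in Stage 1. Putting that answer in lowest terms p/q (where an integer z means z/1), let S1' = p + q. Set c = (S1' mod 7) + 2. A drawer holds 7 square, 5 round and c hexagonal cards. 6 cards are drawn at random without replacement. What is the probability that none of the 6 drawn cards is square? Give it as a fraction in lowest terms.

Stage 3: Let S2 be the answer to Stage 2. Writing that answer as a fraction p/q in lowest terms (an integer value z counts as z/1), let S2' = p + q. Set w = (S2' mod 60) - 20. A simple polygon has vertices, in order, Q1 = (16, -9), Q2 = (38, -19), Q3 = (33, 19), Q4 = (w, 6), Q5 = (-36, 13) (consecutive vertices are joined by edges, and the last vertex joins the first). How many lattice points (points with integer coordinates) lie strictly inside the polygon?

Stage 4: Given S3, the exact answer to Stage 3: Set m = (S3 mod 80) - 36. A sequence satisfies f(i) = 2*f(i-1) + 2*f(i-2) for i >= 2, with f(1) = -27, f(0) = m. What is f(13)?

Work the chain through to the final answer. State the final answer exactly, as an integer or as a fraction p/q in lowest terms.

Stage 1: cross terms: (25*-18 - 8*-34)=-178, (8*1 - 21*-18)=386, (21*-14 - -36*1)=-258, (-36*-34 - 25*-14)=1574; twice the area = |1524| = 1524; area = 762; answer 762
Stage 2: S1 = 762; threaded value p + q = 763; c = 2; total draws C(14,6) = 3003; favorable C(7,6) = 7; P = 1/429; answer 1/429
Stage 3: S2 = 1/429; threaded value p + q = 430; w = -10; cross terms: (16*-19 - 38*-9)=38, (38*19 - 33*-19)=1349, (33*6 - -10*19)=388, (-10*13 - -36*6)=86, (-36*-9 - 16*13)=116; twice the area = |1977| = 1977; area = 1977/2; boundary points = 2 + 1 + 1 + 1 + 2 = 7; strictly interior points = area - boundary/2 + 1 = 986; answer 986
Stage 4: S3 = 986; m = -10; f(2) = 2*(-27) + 2*(-10) = -74; iterating: f(2)=-74, f(3)=-202, f(4)=-552, f(5)=-1508, f(6)=-4120, f(7)=-11256, f(8)=-30752, f(9)=-84016, f(10)=-229536, f(11)=-627104, f(12)=-1713280, f(13)=-4680768; answer -4680768

-4680768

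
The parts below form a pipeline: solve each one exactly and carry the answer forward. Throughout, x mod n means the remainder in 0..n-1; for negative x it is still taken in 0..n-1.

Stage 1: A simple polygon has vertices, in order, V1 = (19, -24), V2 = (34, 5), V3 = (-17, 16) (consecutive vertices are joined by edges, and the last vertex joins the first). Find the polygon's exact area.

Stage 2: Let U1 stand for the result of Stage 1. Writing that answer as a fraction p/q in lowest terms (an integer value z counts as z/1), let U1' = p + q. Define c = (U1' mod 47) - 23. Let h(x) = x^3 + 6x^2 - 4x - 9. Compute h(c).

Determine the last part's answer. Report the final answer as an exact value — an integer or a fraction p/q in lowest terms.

-6

Stage 1: cross terms: (19*5 - 34*-24)=911, (34*16 - -17*5)=629, (-17*-24 - 19*16)=104; twice the area = |1644| = 1644; area = 822; answer 822
Stage 2: U1 = 822; threaded value p + q = 823; c = 1; 1*(1)^3 + 6*(1)^2 - 4*(1)^1 - 9 = (1) + (6) + (-4) + (-9) = -6; answer -6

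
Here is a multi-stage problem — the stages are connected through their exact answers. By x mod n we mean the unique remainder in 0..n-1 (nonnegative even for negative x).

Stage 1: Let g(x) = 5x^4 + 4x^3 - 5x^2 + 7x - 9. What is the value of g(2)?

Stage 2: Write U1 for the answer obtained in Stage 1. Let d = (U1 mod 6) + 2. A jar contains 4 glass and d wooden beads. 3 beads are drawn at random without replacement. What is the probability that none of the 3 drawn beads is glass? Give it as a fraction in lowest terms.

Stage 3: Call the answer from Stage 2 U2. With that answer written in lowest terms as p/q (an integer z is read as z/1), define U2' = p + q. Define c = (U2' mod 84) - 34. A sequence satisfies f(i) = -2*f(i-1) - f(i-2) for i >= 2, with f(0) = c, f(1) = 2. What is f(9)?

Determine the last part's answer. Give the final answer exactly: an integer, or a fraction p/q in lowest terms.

34

Stage 1: 5*(2)^4 + 4*(2)^3 - 5*(2)^2 + 7*(2)^1 - 9 = (80) + (32) + (-20) + (14) + (-9) = 97; answer 97
Stage 2: U1 = 97; d = 3; total draws C(7,3) = 35; favorable C(3,3) = 1; P = 1/35; answer 1/35
Stage 3: U2 = 1/35; threaded value p + q = 36; c = 2; f(2) = -2*(2) - 1*(2) = -6; iterating: f(2)=-6, f(3)=10, f(4)=-14, f(5)=18, f(6)=-22, f(7)=26, f(8)=-30, f(9)=34; answer 34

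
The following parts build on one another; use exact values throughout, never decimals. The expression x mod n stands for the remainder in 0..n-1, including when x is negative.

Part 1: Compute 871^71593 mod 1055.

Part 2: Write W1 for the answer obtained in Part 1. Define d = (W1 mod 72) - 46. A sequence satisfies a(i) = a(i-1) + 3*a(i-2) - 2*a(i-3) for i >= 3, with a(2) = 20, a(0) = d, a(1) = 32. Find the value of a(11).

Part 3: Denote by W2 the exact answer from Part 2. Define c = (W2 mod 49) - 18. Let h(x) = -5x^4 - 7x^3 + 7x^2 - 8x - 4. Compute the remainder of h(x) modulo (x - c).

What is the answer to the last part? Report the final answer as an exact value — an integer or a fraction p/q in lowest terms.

-114868

Part 1: squarings mod 1055: 871^1=871, 871^2=96, 871^4=776, 871^8=826, 871^16=746, 871^32=531, 871^64=276, 871^128=216, 871^256=236, 871^512=836, 871^1024=486, 871^2048=931, 871^4096=606, 871^8192=96, 871^16384=776, 871^32768=826, 871^65536=746; 871^71593 = 871^1 * 871^8 * 871^32 * 871^128 * 871^256 * 871^512 * 871^1024 * 871^4096 * 871^65536 = 546 (mod 1055); answer 546
Part 2: W1 = 546; d = -4; a(3) = 1*(20) + 3*(32) - 2*(-4) = 124; iterating: a(3)=124, a(4)=120, a(5)=452, a(6)=564, a(7)=1680, a(8)=2468, a(9)=6380, a(10)=10424, a(11)=24628; answer 24628
Part 3: W2 = 24628; c = 12; remainder = value at the root: -5*(12)^4 - 7*(12)^3 + 7*(12)^2 - 8*(12)^1 - 4 = (-103680) + (-12096) + (1008) + (-96) + (-4) = -114868; answer -114868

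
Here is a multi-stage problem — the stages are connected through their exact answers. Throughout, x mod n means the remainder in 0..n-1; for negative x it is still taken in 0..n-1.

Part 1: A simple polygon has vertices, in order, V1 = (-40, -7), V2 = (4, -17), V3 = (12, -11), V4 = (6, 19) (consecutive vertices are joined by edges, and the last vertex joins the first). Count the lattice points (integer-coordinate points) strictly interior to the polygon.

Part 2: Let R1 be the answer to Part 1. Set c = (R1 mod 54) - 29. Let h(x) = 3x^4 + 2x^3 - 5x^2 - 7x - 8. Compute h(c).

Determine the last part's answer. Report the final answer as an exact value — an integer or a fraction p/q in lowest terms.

58108

Part 1: cross terms: (-40*-17 - 4*-7)=708, (4*-11 - 12*-17)=160, (12*19 - 6*-11)=294, (6*-7 - -40*19)=718; twice the area = |1880| = 1880; area = 940; boundary points = 2 + 2 + 6 + 2 = 12; strictly interior points = area - boundary/2 + 1 = 935; answer 935
Part 2: R1 = 935; c = -12; 3*(-12)^4 + 2*(-12)^3 - 5*(-12)^2 - 7*(-12)^1 - 8 = (62208) + (-3456) + (-720) + (84) + (-8) = 58108; answer 58108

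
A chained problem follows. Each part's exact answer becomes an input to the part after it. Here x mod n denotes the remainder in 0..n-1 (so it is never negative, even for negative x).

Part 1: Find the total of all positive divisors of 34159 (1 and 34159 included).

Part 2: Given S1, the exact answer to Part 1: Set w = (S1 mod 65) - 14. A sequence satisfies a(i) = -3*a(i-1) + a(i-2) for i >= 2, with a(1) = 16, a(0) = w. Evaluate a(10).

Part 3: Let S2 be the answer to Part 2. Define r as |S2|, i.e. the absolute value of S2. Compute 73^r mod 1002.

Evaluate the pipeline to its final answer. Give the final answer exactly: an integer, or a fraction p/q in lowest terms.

997

Part 1: 34159 is prime, so its only divisors are 1 and 34159; sigma = 1 + 34159 = 34160; answer 34160
Part 2: S1 = 34160; w = 21; a(2) = -3*(16) + 1*(21) = -27; iterating: a(2)=-27, a(3)=97, a(4)=-318, a(5)=1051, a(6)=-3471, a(7)=11464, a(8)=-37863, a(9)=125053, a(10)=-413022; answer -413022
Part 3: S2 = -413022; r = 413022; squarings mod 1002: 73^1=73, 73^2=319, 73^4=559, 73^8=859, 73^16=409, 73^32=949, 73^64=805, 73^128=733, 73^256=217, 73^512=997, 73^1024=25, 73^2048=625, 73^4096=847, 73^8192=979, 73^16384=529, 73^32768=283, 73^65536=931, 73^131072=31, 73^262144=961; 73^413022 = 73^2 * 73^4 * 73^8 * 73^16 * 73^64 * 73^256 * 73^1024 * 73^2048 * 73^16384 * 73^131072 * 73^262144 = 997 (mod 1002); answer 997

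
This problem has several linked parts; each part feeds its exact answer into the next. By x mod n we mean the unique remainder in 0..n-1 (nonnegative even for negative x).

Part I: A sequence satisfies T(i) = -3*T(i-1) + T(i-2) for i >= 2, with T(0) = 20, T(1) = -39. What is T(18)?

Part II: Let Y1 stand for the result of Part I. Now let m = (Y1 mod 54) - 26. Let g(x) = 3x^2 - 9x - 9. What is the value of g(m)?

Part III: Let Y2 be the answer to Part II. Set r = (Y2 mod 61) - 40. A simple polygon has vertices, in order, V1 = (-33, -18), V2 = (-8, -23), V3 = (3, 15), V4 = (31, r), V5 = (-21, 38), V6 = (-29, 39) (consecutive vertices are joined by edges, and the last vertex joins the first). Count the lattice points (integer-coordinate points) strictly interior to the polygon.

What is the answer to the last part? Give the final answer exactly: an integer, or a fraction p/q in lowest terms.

Part I: T(2) = -3*(-39) + 1*(20) = 137; iterating: T(2)=137, T(3)=-450, T(4)=1487, T(5)=-4911, T(6)=16220, T(7)=-53571, T(8)=176933, T(9)=-584370, T(10)=1930043, T(11)=-6374499, T(12)=21053540, T(13)=-69535119, T(14)=229658897, T(15)=-758511810, T(16)=2505194327, T(17)=-8274094791, T(18)=27327478700; answer 27327478700
Part II: Y1 = 27327478700; m = -6; 3*(-6)^2 - 9*(-6)^1 - 9 = (108) + (54) + (-9) = 153; answer 153
Part III: Y2 = 153; r = -9; cross terms: (-33*-23 - -8*-18)=615, (-8*15 - 3*-23)=-51, (3*-9 - 31*15)=-492, (31*38 - -21*-9)=989, (-21*39 - -29*38)=283, (-29*-18 - -33*39)=1809; twice the area = |3153| = 3153; area = 3153/2; boundary points = 5 + 1 + 4 + 1 + 1 + 1 = 13; strictly interior points = area - boundary/2 + 1 = 1571; answer 1571

1571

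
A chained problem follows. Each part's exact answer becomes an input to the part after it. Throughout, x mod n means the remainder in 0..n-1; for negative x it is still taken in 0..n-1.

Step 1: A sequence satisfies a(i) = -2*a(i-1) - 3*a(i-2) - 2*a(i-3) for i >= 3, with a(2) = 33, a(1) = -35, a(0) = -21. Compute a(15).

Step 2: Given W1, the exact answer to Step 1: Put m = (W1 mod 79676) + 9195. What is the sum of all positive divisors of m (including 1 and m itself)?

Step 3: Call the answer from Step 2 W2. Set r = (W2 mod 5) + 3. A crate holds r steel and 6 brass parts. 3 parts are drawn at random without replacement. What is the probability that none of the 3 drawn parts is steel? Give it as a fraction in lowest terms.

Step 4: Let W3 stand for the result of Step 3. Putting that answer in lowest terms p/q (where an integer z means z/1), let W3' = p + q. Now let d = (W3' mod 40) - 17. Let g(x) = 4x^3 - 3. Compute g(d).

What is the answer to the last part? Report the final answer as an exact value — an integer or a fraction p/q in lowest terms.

Step 1: a(3) = -2*(33) - 3*(-35) - 2*(-21) = 81; iterating: a(3)=81, a(4)=-191, a(5)=73, a(6)=265, a(7)=-367, a(8)=-207, a(9)=985, a(10)=-615, a(11)=-1311, a(12)=2497, a(13)=169, a(14)=-5207, a(15)=4913; answer 4913
Step 2: W1 = 4913; m = 14108; 14108 = 2^2 * 3527; sigma = (1 + 2 + 4) * (1 + 3527) = 7 * 3528 = 24696; answer 24696
Step 3: W2 = 24696; r = 4; total draws C(10,3) = 120; favorable C(6,3) = 20; P = 1/6; answer 1/6
Step 4: W3 = 1/6; threaded value p + q = 7; d = -10; 4*(-10)^3 - 3 = (-4000) + (-3) = -4003; answer -4003

-4003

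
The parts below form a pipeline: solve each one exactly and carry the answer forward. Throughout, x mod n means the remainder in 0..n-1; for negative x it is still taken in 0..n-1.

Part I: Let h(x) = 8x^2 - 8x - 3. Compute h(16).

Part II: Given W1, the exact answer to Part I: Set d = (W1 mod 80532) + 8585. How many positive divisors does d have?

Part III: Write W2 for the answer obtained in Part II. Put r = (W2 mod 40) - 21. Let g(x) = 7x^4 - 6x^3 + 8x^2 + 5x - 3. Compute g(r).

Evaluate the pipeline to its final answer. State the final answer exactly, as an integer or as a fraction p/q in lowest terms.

214393

Part I: 8*(16)^2 - 8*(16)^1 - 3 = (2048) + (-128) + (-3) = 1917; answer 1917
Part II: W1 = 1917; d = 10502; 10502 = 2 * 59 * 89; number of divisors = (1+1) * (1+1) * (1+1) = 8; answer 8
Part III: W2 = 8; r = -13; 7*(-13)^4 - 6*(-13)^3 + 8*(-13)^2 + 5*(-13)^1 - 3 = (199927) + (13182) + (1352) + (-65) + (-3) = 214393; answer 214393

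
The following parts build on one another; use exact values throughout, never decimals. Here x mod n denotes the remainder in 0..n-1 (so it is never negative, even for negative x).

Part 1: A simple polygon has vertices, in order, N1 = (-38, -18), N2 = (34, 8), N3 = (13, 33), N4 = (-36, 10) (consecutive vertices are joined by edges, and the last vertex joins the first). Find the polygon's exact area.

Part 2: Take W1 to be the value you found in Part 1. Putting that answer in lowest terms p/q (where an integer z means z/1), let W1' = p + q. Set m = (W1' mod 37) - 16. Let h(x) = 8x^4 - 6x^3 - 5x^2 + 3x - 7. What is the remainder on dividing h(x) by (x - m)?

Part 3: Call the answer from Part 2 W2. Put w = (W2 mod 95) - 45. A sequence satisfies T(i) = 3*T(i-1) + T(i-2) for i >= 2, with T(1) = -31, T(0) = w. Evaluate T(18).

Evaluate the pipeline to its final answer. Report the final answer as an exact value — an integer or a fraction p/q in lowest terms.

-20087897083

Part 1: cross terms: (-38*8 - 34*-18)=308, (34*33 - 13*8)=1018, (13*10 - -36*33)=1318, (-36*-18 - -38*10)=1028; twice the area = |3672| = 3672; area = 1836; answer 1836
Part 2: W1 = 1836; threaded value p + q = 1837; m = 8; remainder = value at the root: 8*(8)^4 - 6*(8)^3 - 5*(8)^2 + 3*(8)^1 - 7 = (32768) + (-3072) + (-320) + (24) + (-7) = 29393; answer 29393
Part 3: W2 = 29393; w = -7; T(2) = 3*(-31) + 1*(-7) = -100; iterating: T(2)=-100, T(3)=-331, T(4)=-1093, T(5)=-3610, T(6)=-11923, T(7)=-39379, T(8)=-130060, T(9)=-429559, T(10)=-1418737, T(11)=-4685770, T(12)=-15476047, T(13)=-51113911, T(14)=-168817780, T(15)=-557567251, T(16)=-1841519533, T(17)=-6082125850, T(18)=-20087897083; answer -20087897083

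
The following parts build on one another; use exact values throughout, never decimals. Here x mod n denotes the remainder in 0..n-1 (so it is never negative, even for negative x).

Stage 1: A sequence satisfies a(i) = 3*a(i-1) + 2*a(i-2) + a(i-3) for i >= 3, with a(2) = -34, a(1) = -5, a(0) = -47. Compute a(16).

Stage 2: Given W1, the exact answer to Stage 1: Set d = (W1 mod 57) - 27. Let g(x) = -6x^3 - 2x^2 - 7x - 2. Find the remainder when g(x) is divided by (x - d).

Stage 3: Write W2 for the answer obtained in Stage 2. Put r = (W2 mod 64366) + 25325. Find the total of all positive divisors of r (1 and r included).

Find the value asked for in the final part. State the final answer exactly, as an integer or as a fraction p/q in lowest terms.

Stage 1: a(3) = 3*(-34) + 2*(-5) + 1*(-47) = -159; iterating: a(3)=-159, a(4)=-550, a(5)=-2002, a(6)=-7265, a(7)=-26349, a(8)=-95579, a(9)=-346700, a(10)=-1257607, a(11)=-4561800, a(12)=-16547314, a(13)=-60023149, a(14)=-217725875, a(15)=-789771237, a(16)=-2864788610; answer -2864788610
Stage 2: W1 = -2864788610; d = 13; remainder = value at the root: -6*(13)^3 - 2*(13)^2 - 7*(13)^1 - 2 = (-13182) + (-338) + (-91) + (-2) = -13613; answer -13613
Stage 3: W2 = -13613; r = 76078; 76078 = 2 * 38039; sigma = (1 + 2) * (1 + 38039) = 3 * 38040 = 114120; answer 114120

114120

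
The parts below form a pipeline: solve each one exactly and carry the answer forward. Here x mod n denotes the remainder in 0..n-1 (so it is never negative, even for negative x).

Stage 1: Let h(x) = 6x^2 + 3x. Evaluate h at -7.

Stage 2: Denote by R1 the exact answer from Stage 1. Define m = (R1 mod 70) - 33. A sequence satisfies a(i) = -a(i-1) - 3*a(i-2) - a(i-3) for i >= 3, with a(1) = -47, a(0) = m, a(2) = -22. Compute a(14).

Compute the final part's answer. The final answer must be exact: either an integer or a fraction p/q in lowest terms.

Stage 1: 6*(-7)^2 + 3*(-7)^1 = (294) + (-21) = 273; answer 273
Stage 2: R1 = 273; m = 30; a(3) = -1*(-22) - 3*(-47) - 1*(30) = 133; iterating: a(3)=133, a(4)=-20, a(5)=-357, a(6)=284, a(7)=807, a(8)=-1302, a(9)=-1403, a(10)=4502, a(11)=1009, a(12)=-13112, a(13)=5583, a(14)=32744; answer 32744

32744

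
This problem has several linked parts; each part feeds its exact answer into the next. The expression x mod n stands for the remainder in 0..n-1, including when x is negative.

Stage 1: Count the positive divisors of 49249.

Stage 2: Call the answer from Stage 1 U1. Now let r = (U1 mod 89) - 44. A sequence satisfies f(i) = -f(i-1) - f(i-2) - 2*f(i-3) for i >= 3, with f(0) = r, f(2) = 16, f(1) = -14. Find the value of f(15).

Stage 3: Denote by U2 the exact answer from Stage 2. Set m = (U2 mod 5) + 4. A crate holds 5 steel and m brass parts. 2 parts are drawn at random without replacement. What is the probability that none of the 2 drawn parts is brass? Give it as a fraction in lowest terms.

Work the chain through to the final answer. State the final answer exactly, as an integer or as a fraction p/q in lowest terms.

5/33

Stage 1: 49249 = 17 * 2897; number of divisors = (1+1) * (1+1) = 4; answer 4
Stage 2: U1 = 4; r = -40; f(3) = -1*(16) - 1*(-14) - 2*(-40) = 78; iterating: f(3)=78, f(4)=-66, f(5)=-44, f(6)=-46, f(7)=222, f(8)=-88, f(9)=-42, f(10)=-314, f(11)=532, f(12)=-134, f(13)=230, f(14)=-1160, f(15)=1198; answer 1198
Stage 3: U2 = 1198; m = 7; total draws C(12,2) = 66; favorable C(5,2) = 10; P = 5/33; answer 5/33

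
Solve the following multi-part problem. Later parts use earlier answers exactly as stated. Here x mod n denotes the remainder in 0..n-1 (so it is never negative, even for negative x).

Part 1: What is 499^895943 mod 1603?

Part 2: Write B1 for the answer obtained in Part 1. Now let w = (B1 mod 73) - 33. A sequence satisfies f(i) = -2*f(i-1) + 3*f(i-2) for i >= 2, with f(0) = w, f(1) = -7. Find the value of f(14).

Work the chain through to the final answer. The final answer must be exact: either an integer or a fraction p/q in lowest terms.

Part 1: squarings mod 1603: 499^1=499, 499^2=536, 499^4=359, 499^8=641, 499^16=513, 499^32=277, 499^64=1388, 499^128=1341, 499^256=1318, 499^512=1075, 499^1024=1465, 499^2048=1411, 499^4096=1598, 499^8192=25, 499^16384=625, 499^32768=1096, 499^65536=569, 499^131072=1558, 499^262144=422, 499^524288=151; 499^895943 = 499^1 * 499^2 * 499^4 * 499^64 * 499^128 * 499^256 * 499^512 * 499^2048 * 499^8192 * 499^32768 * 499^65536 * 499^262144 * 499^524288 = 1180 (mod 1603); answer 1180
Part 2: B1 = 1180; w = -21; f(2) = -2*(-7) + 3*(-21) = -49; iterating: f(2)=-49, f(3)=77, f(4)=-301, f(5)=833, f(6)=-2569, f(7)=7637, f(8)=-22981, f(9)=68873, f(10)=-206689, f(11)=619997, f(12)=-1860061, f(13)=5580113, f(14)=-16740409; answer -16740409

-16740409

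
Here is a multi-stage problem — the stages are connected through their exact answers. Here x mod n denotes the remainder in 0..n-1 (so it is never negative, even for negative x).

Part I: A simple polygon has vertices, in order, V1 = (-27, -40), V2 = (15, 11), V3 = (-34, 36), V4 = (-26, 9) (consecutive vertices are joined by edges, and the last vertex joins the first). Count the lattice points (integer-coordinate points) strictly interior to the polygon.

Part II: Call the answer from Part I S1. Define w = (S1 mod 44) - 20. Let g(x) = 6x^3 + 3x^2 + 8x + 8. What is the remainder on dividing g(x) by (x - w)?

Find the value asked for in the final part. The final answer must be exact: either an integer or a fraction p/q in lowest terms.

221

Part I: cross terms: (-27*11 - 15*-40)=303, (15*36 - -34*11)=914, (-34*9 - -26*36)=630, (-26*-40 - -27*9)=1283; twice the area = |3130| = 3130; area = 1565; boundary points = 3 + 1 + 1 + 1 = 6; strictly interior points = area - boundary/2 + 1 = 1563; answer 1563
Part II: S1 = 1563; w = 3; remainder = value at the root: 6*(3)^3 + 3*(3)^2 + 8*(3)^1 + 8 = (162) + (27) + (24) + (8) = 221; answer 221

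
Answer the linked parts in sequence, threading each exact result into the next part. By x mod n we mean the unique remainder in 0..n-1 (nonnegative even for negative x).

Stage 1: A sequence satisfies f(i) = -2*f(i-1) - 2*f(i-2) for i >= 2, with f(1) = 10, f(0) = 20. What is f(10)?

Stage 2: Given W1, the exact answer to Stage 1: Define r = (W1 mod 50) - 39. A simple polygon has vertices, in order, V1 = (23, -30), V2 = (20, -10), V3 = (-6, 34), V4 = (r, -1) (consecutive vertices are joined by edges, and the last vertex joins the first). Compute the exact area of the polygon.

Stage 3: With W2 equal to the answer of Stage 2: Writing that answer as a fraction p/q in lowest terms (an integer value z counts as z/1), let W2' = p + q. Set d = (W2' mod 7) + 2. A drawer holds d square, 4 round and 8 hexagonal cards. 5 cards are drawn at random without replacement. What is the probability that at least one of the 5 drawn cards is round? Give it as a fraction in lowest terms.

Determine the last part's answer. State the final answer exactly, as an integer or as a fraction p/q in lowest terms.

Stage 1: f(2) = -2*(10) - 2*(20) = -60; iterating: f(2)=-60, f(3)=100, f(4)=-80, f(5)=-40, f(6)=240, f(7)=-400, f(8)=320, f(9)=160, f(10)=-960; answer -960
Stage 2: W1 = -960; r = 1; cross terms: (23*-10 - 20*-30)=370, (20*34 - -6*-10)=620, (-6*-1 - 1*34)=-28, (1*-30 - 23*-1)=-7; twice the area = |955| = 955; area = 955/2; answer 955/2
Stage 3: W2 = 955/2; threaded value p + q = 957; d = 7; total draws C(19,5) = 11628; complement C(15,5) = 3003; favorable 11628 - 3003 = 8625; P = 2875/3876; answer 2875/3876

2875/3876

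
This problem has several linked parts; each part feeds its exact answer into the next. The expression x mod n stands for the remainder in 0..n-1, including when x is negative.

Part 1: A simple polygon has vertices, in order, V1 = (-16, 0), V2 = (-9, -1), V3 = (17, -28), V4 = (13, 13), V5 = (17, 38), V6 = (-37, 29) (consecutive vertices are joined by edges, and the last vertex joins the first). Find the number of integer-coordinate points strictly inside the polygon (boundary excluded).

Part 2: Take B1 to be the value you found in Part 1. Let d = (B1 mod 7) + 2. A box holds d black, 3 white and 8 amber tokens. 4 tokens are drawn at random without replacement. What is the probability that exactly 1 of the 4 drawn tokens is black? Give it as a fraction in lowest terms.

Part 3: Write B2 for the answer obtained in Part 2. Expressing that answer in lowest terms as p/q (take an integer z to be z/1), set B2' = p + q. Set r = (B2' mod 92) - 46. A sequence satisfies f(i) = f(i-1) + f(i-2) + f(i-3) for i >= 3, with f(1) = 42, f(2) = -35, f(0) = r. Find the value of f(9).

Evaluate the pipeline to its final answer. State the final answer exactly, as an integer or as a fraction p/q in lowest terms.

374

Part 1: cross terms: (-16*-1 - -9*0)=16, (-9*-28 - 17*-1)=269, (17*13 - 13*-28)=585, (13*38 - 17*13)=273, (17*29 - -37*38)=1899, (-37*0 - -16*29)=464; twice the area = |3506| = 3506; area = 1753; boundary points = 1 + 1 + 1 + 1 + 9 + 1 = 14; strictly interior points = area - boundary/2 + 1 = 1747; answer 1747
Part 2: B1 = 1747; d = 6; total draws C(17,4) = 2380; favorable C(6,1)*C(11,3) = 990; P = 99/238; answer 99/238
Part 3: B2 = 99/238; threaded value p + q = 337; r = 15; f(3) = 1*(-35) + 1*(42) + 1*(15) = 22; iterating: f(3)=22, f(4)=29, f(5)=16, f(6)=67, f(7)=112, f(8)=195, f(9)=374; answer 374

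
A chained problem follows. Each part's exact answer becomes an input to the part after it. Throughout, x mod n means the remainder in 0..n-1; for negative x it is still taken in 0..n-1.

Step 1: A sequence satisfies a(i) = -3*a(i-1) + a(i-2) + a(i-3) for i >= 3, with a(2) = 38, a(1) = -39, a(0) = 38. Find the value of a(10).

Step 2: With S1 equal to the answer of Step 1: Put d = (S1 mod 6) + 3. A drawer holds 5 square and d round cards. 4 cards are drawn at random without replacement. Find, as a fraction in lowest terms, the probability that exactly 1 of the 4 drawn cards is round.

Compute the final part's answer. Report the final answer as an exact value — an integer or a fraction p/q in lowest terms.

5/21

Step 1: a(3) = -3*(38) + 1*(-39) + 1*(38) = -115; iterating: a(3)=-115, a(4)=344, a(5)=-1109, a(6)=3556, a(7)=-11433, a(8)=36746, a(9)=-118115, a(10)=379658; answer 379658
Step 2: S1 = 379658; d = 5; total draws C(10,4) = 210; favorable C(5,1)*C(5,3) = 50; P = 5/21; answer 5/21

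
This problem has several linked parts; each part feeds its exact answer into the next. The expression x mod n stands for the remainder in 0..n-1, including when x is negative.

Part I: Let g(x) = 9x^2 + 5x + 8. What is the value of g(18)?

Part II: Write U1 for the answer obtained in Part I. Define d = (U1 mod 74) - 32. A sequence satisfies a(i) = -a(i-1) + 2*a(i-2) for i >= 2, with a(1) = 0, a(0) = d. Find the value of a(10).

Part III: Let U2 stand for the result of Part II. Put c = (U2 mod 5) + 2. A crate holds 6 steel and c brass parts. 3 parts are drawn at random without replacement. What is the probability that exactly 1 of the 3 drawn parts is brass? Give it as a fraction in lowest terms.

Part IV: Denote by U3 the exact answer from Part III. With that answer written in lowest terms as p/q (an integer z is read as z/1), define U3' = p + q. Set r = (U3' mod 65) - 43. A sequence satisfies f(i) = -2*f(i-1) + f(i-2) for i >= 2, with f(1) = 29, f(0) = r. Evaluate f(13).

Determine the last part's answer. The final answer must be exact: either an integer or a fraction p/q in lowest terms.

Part I: 9*(18)^2 + 5*(18)^1 + 8 = (2916) + (90) + (8) = 3014; answer 3014
Part II: U1 = 3014; d = 22; a(2) = -1*(0) + 2*(22) = 44; iterating: a(2)=44, a(3)=-44, a(4)=132, a(5)=-220, a(6)=484, a(7)=-924, a(8)=1892, a(9)=-3740, a(10)=7524; answer 7524
Part III: U2 = 7524; c = 6; total draws C(12,3) = 220; favorable C(6,1)*C(6,2) = 90; P = 9/22; answer 9/22
Part IV: U3 = 9/22; threaded value p + q = 31; r = -12; f(2) = -2*(29) + 1*(-12) = -70; iterating: f(2)=-70, f(3)=169, f(4)=-408, f(5)=985, f(6)=-2378, f(7)=5741, f(8)=-13860, f(9)=33461, f(10)=-80782, f(11)=195025, f(12)=-470832, f(13)=1136689; answer 1136689

1136689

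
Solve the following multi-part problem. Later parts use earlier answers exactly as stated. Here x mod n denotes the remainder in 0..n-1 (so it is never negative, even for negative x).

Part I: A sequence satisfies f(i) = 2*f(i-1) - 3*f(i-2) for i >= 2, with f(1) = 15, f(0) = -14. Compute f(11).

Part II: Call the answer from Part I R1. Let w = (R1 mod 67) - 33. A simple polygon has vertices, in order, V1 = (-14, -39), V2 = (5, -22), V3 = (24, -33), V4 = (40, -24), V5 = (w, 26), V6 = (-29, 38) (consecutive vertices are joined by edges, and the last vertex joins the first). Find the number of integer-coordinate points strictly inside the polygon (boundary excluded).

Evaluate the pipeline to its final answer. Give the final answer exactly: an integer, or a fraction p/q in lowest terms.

2188

Part I: f(2) = 2*(15) - 3*(-14) = 72; iterating: f(2)=72, f(3)=99, f(4)=-18, f(5)=-333, f(6)=-612, f(7)=-225, f(8)=1386, f(9)=3447, f(10)=2736, f(11)=-4869; answer -4869
Part II: R1 = -4869; w = -11; cross terms: (-14*-22 - 5*-39)=503, (5*-33 - 24*-22)=363, (24*-24 - 40*-33)=744, (40*26 - -11*-24)=776, (-11*38 - -29*26)=336, (-29*-39 - -14*38)=1663; twice the area = |4385| = 4385; area = 4385/2; boundary points = 1 + 1 + 1 + 1 + 6 + 1 = 11; strictly interior points = area - boundary/2 + 1 = 2188; answer 2188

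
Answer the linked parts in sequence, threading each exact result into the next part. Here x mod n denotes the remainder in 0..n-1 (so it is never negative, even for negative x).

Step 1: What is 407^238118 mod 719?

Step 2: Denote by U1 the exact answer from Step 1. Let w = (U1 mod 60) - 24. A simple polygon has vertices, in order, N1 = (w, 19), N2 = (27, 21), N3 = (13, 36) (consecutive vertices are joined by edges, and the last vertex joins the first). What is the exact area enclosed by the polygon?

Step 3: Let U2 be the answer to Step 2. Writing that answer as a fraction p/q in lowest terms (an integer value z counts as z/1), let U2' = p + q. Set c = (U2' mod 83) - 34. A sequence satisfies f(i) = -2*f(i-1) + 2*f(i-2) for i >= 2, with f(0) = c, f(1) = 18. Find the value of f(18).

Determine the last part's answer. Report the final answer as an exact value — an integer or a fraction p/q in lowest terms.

Step 1: squarings mod 719: 407^1=407, 407^2=279, 407^4=189, 407^8=490, 407^16=673, 407^32=678, 407^64=243, 407^128=91, 407^256=372, 407^512=336, 407^1024=13, 407^2048=169, 407^4096=520, 407^8192=56, 407^16384=260, 407^32768=14, 407^65536=196, 407^131072=309; 407^238118 = 407^2 * 407^4 * 407^32 * 407^512 * 407^8192 * 407^32768 * 407^65536 * 407^131072 = 311 (mod 719); answer 311
Step 2: U1 = 311; w = -13; cross terms: (-13*21 - 27*19)=-786, (27*36 - 13*21)=699, (13*19 - -13*36)=715; twice the area = |628| = 628; area = 314; answer 314
Step 3: U2 = 314; threaded value p + q = 315; c = 32; f(2) = -2*(18) + 2*(32) = 28; iterating: f(2)=28, f(3)=-20, f(4)=96, f(5)=-232, f(6)=656, f(7)=-1776, f(8)=4864, f(9)=-13280, f(10)=36288, f(11)=-99136, f(12)=270848, f(13)=-739968, f(14)=2021632, f(15)=-5523200, f(16)=15089664, f(17)=-41225728, f(18)=112630784; answer 112630784

112630784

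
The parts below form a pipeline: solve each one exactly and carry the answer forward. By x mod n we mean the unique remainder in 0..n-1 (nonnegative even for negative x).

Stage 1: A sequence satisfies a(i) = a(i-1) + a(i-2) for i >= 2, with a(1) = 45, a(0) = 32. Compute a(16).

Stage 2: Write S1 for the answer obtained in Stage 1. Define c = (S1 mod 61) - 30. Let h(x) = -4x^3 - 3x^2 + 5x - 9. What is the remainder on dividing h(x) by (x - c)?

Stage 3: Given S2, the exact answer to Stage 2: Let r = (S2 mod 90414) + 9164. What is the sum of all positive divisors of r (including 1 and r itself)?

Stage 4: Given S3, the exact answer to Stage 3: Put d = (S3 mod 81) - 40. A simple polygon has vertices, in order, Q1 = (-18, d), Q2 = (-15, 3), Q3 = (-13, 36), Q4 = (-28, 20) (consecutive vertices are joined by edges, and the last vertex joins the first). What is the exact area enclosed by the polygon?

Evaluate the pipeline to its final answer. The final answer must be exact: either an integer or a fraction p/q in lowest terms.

Stage 1: a(2) = 1*(45) + 1*(32) = 77; iterating: a(2)=77, a(3)=122, a(4)=199, a(5)=321, a(6)=520, a(7)=841, a(8)=1361, a(9)=2202, a(10)=3563, a(11)=5765, a(12)=9328, a(13)=15093, a(14)=24421, a(15)=39514, a(16)=63935; answer 63935
Stage 2: S1 = 63935; c = -23; remainder = value at the root: -4*(-23)^3 - 3*(-23)^2 + 5*(-23)^1 - 9 = (48668) + (-1587) + (-115) + (-9) = 46957; answer 46957
Stage 3: S2 = 46957; r = 56121; 56121 = 3 * 13 * 1439; sigma = (1 + 3) * (1 + 13) * (1 + 1439) = 4 * 14 * 1440 = 80640; answer 80640
Stage 4: S3 = 80640; d = 5; cross terms: (-18*3 - -15*5)=21, (-15*36 - -13*3)=-501, (-13*20 - -28*36)=748, (-28*5 - -18*20)=220; twice the area = |488| = 488; area = 244; answer 244

244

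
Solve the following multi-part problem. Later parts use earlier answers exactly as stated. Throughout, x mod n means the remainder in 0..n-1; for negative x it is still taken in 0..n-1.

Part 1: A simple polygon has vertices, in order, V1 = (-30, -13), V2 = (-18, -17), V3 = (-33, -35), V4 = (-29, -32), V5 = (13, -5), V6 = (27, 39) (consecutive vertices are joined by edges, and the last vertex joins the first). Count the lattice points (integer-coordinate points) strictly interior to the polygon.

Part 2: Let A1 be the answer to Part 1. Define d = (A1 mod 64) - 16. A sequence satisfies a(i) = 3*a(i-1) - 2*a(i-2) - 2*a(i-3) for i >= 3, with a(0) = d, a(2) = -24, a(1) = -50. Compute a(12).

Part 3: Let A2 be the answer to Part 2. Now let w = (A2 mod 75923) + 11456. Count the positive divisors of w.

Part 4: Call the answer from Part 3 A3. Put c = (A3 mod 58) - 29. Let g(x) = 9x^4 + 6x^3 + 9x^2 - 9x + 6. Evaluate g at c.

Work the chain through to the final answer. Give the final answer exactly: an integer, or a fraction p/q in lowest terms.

Part 1: cross terms: (-30*-17 - -18*-13)=276, (-18*-35 - -33*-17)=69, (-33*-32 - -29*-35)=41, (-29*-5 - 13*-32)=561, (13*39 - 27*-5)=642, (27*-13 - -30*39)=819; twice the area = |2408| = 2408; area = 1204; boundary points = 4 + 3 + 1 + 3 + 2 + 1 = 14; strictly interior points = area - boundary/2 + 1 = 1198; answer 1198
Part 2: A1 = 1198; d = 30; a(3) = 3*(-24) - 2*(-50) - 2*(30) = -32; iterating: a(3)=-32, a(4)=52, a(5)=268, a(6)=764, a(7)=1652, a(8)=2892, a(9)=3844, a(10)=2444, a(11)=-6140, a(12)=-30996; answer -30996
Part 3: A2 = -30996; w = 56383; 56383 is prime, so its only divisors are 1 and 56383; count = 2; answer 2
Part 4: A3 = 2; c = -27; 9*(-27)^4 + 6*(-27)^3 + 9*(-27)^2 - 9*(-27)^1 + 6 = (4782969) + (-118098) + (6561) + (243) + (6) = 4671681; answer 4671681

4671681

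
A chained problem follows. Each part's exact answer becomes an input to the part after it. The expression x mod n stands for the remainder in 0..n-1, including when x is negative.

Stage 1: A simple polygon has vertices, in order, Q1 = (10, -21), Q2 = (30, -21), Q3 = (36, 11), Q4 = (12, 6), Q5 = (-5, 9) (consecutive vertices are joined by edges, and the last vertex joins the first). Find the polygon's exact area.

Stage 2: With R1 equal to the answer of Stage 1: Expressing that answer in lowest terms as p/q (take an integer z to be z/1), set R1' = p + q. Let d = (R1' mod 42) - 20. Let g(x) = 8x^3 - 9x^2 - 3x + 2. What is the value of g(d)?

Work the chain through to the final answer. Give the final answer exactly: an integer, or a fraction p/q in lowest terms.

Stage 1: cross terms: (10*-21 - 30*-21)=420, (30*11 - 36*-21)=1086, (36*6 - 12*11)=84, (12*9 - -5*6)=138, (-5*-21 - 10*9)=15; twice the area = |1743| = 1743; area = 1743/2; answer 1743/2
Stage 2: R1 = 1743/2; threaded value p + q = 1745; d = 3; 8*(3)^3 - 9*(3)^2 - 3*(3)^1 + 2 = (216) + (-81) + (-9) + (2) = 128; answer 128

128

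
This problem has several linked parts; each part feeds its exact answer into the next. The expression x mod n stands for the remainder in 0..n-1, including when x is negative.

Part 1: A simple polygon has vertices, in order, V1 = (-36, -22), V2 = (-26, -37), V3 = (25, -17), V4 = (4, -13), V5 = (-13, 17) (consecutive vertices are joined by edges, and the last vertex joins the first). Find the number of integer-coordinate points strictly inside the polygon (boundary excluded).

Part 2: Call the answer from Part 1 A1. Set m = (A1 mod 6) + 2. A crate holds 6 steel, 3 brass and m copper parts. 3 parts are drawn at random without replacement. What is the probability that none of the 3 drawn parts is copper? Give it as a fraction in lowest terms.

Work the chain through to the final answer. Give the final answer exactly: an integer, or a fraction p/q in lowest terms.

12/65

Part 1: cross terms: (-36*-37 - -26*-22)=760, (-26*-17 - 25*-37)=1367, (25*-13 - 4*-17)=-257, (4*17 - -13*-13)=-101, (-13*-22 - -36*17)=898; twice the area = |2667| = 2667; area = 2667/2; boundary points = 5 + 1 + 1 + 1 + 1 = 9; strictly interior points = area - boundary/2 + 1 = 1330; answer 1330
Part 2: A1 = 1330; m = 6; total draws C(15,3) = 455; favorable C(9,3) = 84; P = 12/65; answer 12/65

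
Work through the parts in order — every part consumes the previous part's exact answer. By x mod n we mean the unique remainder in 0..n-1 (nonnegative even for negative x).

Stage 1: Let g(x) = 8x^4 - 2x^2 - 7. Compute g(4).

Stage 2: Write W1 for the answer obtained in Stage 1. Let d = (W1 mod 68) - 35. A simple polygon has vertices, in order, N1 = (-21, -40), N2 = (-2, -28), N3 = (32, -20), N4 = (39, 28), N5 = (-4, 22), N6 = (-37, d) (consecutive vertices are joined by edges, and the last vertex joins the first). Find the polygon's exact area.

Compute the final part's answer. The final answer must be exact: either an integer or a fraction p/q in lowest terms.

Stage 1: 8*(4)^4 - 2*(4)^2 - 7 = (2048) + (-32) + (-7) = 2009; answer 2009
Stage 2: W1 = 2009; d = 2; cross terms: (-21*-28 - -2*-40)=508, (-2*-20 - 32*-28)=936, (32*28 - 39*-20)=1676, (39*22 - -4*28)=970, (-4*2 - -37*22)=806, (-37*-40 - -21*2)=1522; twice the area = |6418| = 6418; area = 3209; answer 3209

3209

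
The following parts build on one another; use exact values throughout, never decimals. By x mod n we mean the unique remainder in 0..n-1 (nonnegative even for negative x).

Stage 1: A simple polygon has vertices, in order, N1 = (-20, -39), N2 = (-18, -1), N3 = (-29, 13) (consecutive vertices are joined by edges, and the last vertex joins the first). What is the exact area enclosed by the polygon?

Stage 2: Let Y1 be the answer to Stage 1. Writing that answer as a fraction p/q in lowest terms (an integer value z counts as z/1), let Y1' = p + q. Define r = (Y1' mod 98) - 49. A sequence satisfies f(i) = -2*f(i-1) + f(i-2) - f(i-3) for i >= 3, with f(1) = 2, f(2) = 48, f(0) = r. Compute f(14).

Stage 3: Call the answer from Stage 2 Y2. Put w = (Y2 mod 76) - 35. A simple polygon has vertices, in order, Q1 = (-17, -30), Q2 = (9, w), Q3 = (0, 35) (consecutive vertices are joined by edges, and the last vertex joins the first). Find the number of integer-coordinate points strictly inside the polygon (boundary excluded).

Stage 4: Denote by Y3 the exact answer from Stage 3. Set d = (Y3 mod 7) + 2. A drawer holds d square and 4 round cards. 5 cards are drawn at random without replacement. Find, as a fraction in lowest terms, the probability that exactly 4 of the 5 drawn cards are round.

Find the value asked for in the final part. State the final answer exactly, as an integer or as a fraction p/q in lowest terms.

Stage 1: cross terms: (-20*-1 - -18*-39)=-682, (-18*13 - -29*-1)=-263, (-29*-39 - -20*13)=1391; twice the area = |446| = 446; area = 223; answer 223
Stage 2: Y1 = 223; threaded value p + q = 224; r = -21; f(3) = -2*(48) + 1*(2) - 1*(-21) = -73; iterating: f(3)=-73, f(4)=192, f(5)=-505, f(6)=1275, f(7)=-3247, f(8)=8274, f(9)=-21070, f(10)=53661, f(11)=-136666, f(12)=348063, f(13)=-886453, f(14)=2257635; answer 2257635
Stage 3: Y2 = 2257635; w = 20; cross terms: (-17*20 - 9*-30)=-70, (9*35 - 0*20)=315, (0*-30 - -17*35)=595; twice the area = |840| = 840; area = 420; boundary points = 2 + 3 + 1 = 6; strictly interior points = area - boundary/2 + 1 = 418; answer 418
Stage 4: Y3 = 418; d = 7; total draws C(11,5) = 462; favorable C(4,4)*C(7,1) = 7; P = 1/66; answer 1/66

1/66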